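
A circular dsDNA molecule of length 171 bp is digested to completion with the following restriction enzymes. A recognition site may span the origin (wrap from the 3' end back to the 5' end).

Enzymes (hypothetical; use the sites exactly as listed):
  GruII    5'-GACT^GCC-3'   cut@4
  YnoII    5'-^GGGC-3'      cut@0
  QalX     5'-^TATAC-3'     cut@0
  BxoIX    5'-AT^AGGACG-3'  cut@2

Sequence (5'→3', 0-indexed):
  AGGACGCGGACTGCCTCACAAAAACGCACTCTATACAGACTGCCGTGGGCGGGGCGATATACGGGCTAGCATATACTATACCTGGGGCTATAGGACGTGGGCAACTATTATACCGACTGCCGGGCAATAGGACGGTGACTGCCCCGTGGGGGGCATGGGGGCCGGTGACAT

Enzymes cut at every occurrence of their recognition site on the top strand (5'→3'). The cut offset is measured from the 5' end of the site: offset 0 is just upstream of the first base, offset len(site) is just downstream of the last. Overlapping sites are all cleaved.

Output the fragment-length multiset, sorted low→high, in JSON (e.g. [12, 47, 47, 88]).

[3,5,5,5,5,6,7,7,7,8,8,9,10,10,10,10,12,12,13,19]

Scan for sites:
  GruII GACTGCC/4: at [8, 37, 114, 136] ⇒ [12, 41, 118, 140]
  YnoII GGGC/0: at [46, 51, 62, 84, 98, 121, 150, 158] ⇒ [46, 51, 62, 84, 98, 121, 150, 158]
  QalX TATAC/0: at [31, 57, 71, 76, 108] ⇒ [31, 57, 71, 76, 108]
  BxoIX ATAGGACG/2: at [89, 126, 169] ⇒ [0, 91, 128]

Pooled cuts: [0, 12, 31, 41, 46, 51, 57, 62, 71, 76, 84, 91, 98, 108, 118, 121, 128, 140, 150, 158]

Fragments:
  0→12: 12 bp
  12→31: 19 bp
  31→41: 10 bp
  41→46: 5 bp
  46→51: 5 bp
  51→57: 6 bp
  57→62: 5 bp
  62→71: 9 bp
  71→76: 5 bp
  76→84: 8 bp
  84→91: 7 bp
  91→98: 7 bp
  98→108: 10 bp
  108→118: 10 bp
  118→121: 3 bp
  121→128: 7 bp
  128→140: 12 bp
  140→150: 10 bp
  150→158: 8 bp
  158→0 (wrap): 171-158+0 = 13 bp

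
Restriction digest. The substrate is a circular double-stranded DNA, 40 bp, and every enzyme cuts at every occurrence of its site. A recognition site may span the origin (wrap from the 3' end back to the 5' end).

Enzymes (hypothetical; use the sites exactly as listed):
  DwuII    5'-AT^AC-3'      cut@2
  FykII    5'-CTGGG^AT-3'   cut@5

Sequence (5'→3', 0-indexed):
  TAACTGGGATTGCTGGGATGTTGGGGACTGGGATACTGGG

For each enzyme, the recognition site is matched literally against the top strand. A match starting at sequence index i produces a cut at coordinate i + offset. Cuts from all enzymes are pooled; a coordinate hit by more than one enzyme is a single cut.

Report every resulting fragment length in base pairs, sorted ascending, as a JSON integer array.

Site scan:
  DwuII ATAC/2: at [32] ⇒ [34]
  FykII CTGGGAT/5: at [3, 12, 27] ⇒ [8, 17, 32]

Pooled cuts: [8, 17, 32, 34]

Fragments:
  8→17: 9 bp
  17→32: 15 bp
  32→34: 2 bp
  34→8 (wrap): 40-34+8 = 14 bp

[2,9,14,15]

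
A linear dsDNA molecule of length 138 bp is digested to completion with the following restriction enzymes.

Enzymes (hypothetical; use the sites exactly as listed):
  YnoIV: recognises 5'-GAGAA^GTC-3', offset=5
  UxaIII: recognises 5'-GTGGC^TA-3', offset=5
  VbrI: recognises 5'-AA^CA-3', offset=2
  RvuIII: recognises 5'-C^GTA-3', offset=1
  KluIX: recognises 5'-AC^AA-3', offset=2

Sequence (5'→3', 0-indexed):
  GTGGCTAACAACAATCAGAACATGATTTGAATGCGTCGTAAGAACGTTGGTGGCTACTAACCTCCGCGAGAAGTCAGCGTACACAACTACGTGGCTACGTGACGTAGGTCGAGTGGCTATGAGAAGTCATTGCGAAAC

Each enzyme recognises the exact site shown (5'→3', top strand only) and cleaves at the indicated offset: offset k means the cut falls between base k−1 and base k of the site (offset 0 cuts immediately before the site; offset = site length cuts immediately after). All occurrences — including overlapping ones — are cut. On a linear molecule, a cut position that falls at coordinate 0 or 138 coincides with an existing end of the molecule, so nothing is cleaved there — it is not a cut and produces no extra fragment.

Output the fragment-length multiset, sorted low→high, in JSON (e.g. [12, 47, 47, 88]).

Site scan:
  YnoIV (GAGAAGTC, off=5): starts [67, 120] → cuts [72, 125]
  UxaIII (GTGGCTA, off=5): starts [0, 49, 90, 112] → cuts [5, 54, 95, 117]
  VbrI (AACA, off=2): starts [6, 9, 18] → cuts [8, 11, 20]
  RvuIII (CGTA, off=1): starts [36, 77, 102] → cuts [37, 78, 103]
  KluIX (ACAA, off=2): starts [7, 10, 82] → cuts [9, 12, 84]

Pooled cuts: [5, 8, 9, 11, 12, 20, 37, 54, 72, 78, 84, 95, 103, 117, 125]

Fragments:
  [0,5): 5 bp
  [5,8): 3 bp
  [8,9): 1 bp
  [9,11): 2 bp
  [11,12): 1 bp
  [12,20): 8 bp
  [20,37): 17 bp
  [37,54): 17 bp
  [54,72): 18 bp
  [72,78): 6 bp
  [78,84): 6 bp
  [84,95): 11 bp
  [95,103): 8 bp
  [103,117): 14 bp
  [117,125): 8 bp
  [125,138): 13 bp

[1,1,2,3,5,6,6,8,8,8,11,13,14,17,17,18]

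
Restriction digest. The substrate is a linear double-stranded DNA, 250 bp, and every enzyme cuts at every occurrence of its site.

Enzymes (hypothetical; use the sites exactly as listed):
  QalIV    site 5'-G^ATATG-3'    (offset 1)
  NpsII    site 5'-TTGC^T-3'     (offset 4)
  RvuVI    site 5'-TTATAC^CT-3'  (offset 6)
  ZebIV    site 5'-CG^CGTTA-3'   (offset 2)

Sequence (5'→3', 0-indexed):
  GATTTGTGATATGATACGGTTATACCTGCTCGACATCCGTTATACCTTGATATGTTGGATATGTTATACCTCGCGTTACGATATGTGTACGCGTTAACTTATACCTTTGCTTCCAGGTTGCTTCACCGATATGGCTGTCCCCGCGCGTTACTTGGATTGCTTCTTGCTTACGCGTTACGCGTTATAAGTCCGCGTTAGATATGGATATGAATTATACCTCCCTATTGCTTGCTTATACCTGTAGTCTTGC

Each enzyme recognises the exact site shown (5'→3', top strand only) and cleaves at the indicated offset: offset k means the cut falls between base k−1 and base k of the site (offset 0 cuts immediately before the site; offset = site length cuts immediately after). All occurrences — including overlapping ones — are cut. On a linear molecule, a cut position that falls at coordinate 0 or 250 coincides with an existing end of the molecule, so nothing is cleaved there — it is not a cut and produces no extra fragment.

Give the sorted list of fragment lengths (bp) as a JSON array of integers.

[4,4,4,5,6,6,6,6,7,7,7,7,8,9,11,11,11,11,12,13,13,13,15,17,17,20]

Scan for sites:
  QalIV GATATG/1: at [7, 48, 57, 79, 127, 197, 203] ⇒ [8, 49, 58, 80, 128, 198, 204]
  NpsII TTGCT/4: at [106, 117, 156, 163, 224, 228] ⇒ [110, 121, 160, 167, 228, 232]
  RvuVI TTATACCT/6: at [19, 39, 63, 98, 211, 232] ⇒ [25, 45, 69, 104, 217, 238]
  ZebIV CGCGTTA/2: at [71, 89, 143, 170, 177, 190] ⇒ [73, 91, 145, 172, 179, 192]

Pooled cuts: [8, 25, 45, 49, 58, 69, 73, 80, 91, 104, 110, 121, 128, 145, 160, 167, 172, 179, 192, 198, 204, 217, 228, 232, 238]

Fragment lengths:
  [0,8): 8 bp
  [8,25): 17 bp
  [25,45): 20 bp
  [45,49): 4 bp
  [49,58): 9 bp
  [58,69): 11 bp
  [69,73): 4 bp
  [73,80): 7 bp
  [80,91): 11 bp
  [91,104): 13 bp
  [104,110): 6 bp
  [110,121): 11 bp
  [121,128): 7 bp
  [128,145): 17 bp
  [145,160): 15 bp
  [160,167): 7 bp
  [167,172): 5 bp
  [172,179): 7 bp
  [179,192): 13 bp
  [192,198): 6 bp
  [198,204): 6 bp
  [204,217): 13 bp
  [217,228): 11 bp
  [228,232): 4 bp
  [232,238): 6 bp
  [238,250): 12 bp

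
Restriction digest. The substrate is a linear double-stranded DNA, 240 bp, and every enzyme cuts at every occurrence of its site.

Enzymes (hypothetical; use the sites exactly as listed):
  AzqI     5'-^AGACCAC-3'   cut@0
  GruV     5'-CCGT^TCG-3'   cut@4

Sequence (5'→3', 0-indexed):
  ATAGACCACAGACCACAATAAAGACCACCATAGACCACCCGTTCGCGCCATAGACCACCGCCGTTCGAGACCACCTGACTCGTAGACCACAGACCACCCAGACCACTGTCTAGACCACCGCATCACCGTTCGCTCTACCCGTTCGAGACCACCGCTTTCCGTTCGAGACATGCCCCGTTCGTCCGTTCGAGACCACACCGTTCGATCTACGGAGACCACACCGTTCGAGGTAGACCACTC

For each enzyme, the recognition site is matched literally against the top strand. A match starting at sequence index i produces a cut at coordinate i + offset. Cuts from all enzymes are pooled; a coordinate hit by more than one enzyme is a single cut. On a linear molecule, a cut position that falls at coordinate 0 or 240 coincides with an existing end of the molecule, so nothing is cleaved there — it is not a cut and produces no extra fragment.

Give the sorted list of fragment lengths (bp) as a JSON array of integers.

Scan for sites:
  AzqI (AGACCAC, off=0): starts [2, 9, 21, 31, 51, 67, 83, 90, 99, 111, 145, 189, 212, 231] → cuts [2, 9, 21, 31, 51, 67, 83, 90, 99, 111, 145, 189, 212, 231]
  GruV (CCGTTCG, off=4): starts [38, 60, 125, 138, 158, 174, 182, 197, 220] → cuts [42, 64, 129, 142, 162, 178, 186, 201, 224]

Pooled cuts: [2, 9, 21, 31, 42, 51, 64, 67, 83, 90, 99, 111, 129, 142, 145, 162, 178, 186, 189, 201, 212, 224, 231]

Fragment lengths:
  [0,2): 2 bp
  [2,9): 7 bp
  [9,21): 12 bp
  [21,31): 10 bp
  [31,42): 11 bp
  [42,51): 9 bp
  [51,64): 13 bp
  [64,67): 3 bp
  [67,83): 16 bp
  [83,90): 7 bp
  [90,99): 9 bp
  [99,111): 12 bp
  [111,129): 18 bp
  [129,142): 13 bp
  [142,145): 3 bp
  [145,162): 17 bp
  [162,178): 16 bp
  [178,186): 8 bp
  [186,189): 3 bp
  [189,201): 12 bp
  [201,212): 11 bp
  [212,224): 12 bp
  [224,231): 7 bp
  [231,240): 9 bp

[2,3,3,3,7,7,7,8,9,9,9,10,11,11,12,12,12,12,13,13,16,16,17,18]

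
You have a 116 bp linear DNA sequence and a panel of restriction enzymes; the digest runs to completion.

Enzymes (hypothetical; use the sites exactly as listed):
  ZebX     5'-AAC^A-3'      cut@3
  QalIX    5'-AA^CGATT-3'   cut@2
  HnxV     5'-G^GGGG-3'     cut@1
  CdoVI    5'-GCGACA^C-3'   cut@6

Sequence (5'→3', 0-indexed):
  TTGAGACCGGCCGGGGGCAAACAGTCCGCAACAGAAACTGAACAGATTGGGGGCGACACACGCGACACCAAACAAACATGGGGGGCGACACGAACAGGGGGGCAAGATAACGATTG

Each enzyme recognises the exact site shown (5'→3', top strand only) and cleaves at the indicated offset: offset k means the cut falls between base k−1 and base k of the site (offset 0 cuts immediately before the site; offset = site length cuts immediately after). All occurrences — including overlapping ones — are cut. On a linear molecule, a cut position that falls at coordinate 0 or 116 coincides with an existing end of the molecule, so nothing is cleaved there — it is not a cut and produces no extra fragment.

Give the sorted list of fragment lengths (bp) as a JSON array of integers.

Site scan:
  ZebX AACA/3: at [19, 29, 40, 70, 74, 92] ⇒ [22, 32, 43, 73, 77, 95]
  QalIX AACGATT/2: at [108] ⇒ [110]
  HnxV GGGGG/1: at [12, 48, 79, 80, 96, 97] ⇒ [13, 49, 80, 81, 97, 98]
  CdoVI GCGACAC/6: at [52, 61, 84] ⇒ [58, 67, 90]

All cut coordinates (distinct, sorted): [13, 22, 32, 43, 49, 58, 67, 73, 77, 80, 81, 90, 95, 97, 98, 110]

Fragment lengths:
  [0,13): 13 bp
  [13,22): 9 bp
  [22,32): 10 bp
  [32,43): 11 bp
  [43,49): 6 bp
  [49,58): 9 bp
  [58,67): 9 bp
  [67,73): 6 bp
  [73,77): 4 bp
  [77,80): 3 bp
  [80,81): 1 bp
  [81,90): 9 bp
  [90,95): 5 bp
  [95,97): 2 bp
  [97,98): 1 bp
  [98,110): 12 bp
  [110,116): 6 bp

[1,1,2,3,4,5,6,6,6,9,9,9,9,10,11,12,13]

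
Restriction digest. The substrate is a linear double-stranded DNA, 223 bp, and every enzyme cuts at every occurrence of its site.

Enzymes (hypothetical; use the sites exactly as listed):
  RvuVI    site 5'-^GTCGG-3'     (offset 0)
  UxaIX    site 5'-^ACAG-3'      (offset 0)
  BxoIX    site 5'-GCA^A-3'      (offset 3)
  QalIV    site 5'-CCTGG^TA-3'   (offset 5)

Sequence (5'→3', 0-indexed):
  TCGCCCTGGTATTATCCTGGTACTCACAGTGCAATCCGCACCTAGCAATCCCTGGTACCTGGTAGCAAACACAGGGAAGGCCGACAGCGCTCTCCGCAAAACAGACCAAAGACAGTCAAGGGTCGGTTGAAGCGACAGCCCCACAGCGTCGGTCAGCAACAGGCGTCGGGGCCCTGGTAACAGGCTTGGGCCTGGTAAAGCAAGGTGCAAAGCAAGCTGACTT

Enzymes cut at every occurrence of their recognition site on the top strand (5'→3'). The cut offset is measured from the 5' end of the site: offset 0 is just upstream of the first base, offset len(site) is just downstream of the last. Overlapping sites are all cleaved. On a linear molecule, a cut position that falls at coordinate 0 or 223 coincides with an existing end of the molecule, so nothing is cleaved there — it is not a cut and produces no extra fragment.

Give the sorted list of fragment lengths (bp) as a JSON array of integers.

[2,2,3,5,5,5,5,6,7,7,7,8,8,8,9,9,10,11,11,11,13,13,13,14,15,16]

Site scan:
  RvuVI (GTCGG, off=0): starts [121, 147, 164] → cuts [121, 147, 164]
  UxaIX (ACAG, off=0): starts [25, 70, 83, 100, 111, 134, 142, 158, 179] → cuts [25, 70, 83, 100, 111, 134, 142, 158, 179]
  BxoIX (GCAA, off=3): starts [30, 44, 64, 95, 155, 199, 206, 211] → cuts [33, 47, 67, 98, 158, 202, 209, 214]
  QalIV (CCTGGTA, off=5): starts [4, 15, 50, 57, 172, 190] → cuts [9, 20, 55, 62, 177, 195]

Pooled cuts: [9, 20, 25, 33, 47, 55, 62, 67, 70, 83, 98, 100, 111, 121, 134, 142, 147, 158, 164, 177, 179, 195, 202, 209, 214]

Fragment lengths:
  [0,9): 9 bp
  [9,20): 11 bp
  [20,25): 5 bp
  [25,33): 8 bp
  [33,47): 14 bp
  [47,55): 8 bp
  [55,62): 7 bp
  [62,67): 5 bp
  [67,70): 3 bp
  [70,83): 13 bp
  [83,98): 15 bp
  [98,100): 2 bp
  [100,111): 11 bp
  [111,121): 10 bp
  [121,134): 13 bp
  [134,142): 8 bp
  [142,147): 5 bp
  [147,158): 11 bp
  [158,164): 6 bp
  [164,177): 13 bp
  [177,179): 2 bp
  [179,195): 16 bp
  [195,202): 7 bp
  [202,209): 7 bp
  [209,214): 5 bp
  [214,223): 9 bp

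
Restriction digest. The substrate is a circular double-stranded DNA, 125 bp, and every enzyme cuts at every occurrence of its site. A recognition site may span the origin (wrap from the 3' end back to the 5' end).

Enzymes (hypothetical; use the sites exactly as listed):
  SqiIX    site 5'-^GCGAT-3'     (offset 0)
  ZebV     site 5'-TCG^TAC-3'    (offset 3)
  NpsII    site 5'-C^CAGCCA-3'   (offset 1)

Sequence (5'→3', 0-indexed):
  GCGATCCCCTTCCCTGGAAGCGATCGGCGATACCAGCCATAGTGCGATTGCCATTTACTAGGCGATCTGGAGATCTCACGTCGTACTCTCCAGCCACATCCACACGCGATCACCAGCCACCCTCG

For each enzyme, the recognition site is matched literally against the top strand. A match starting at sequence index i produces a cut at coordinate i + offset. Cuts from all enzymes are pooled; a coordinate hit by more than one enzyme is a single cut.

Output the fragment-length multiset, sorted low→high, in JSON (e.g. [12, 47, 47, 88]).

Per-enzyme occurrences:
  SqiIX (GCGAT, off=0): starts [0, 19, 26, 43, 61, 105] → cuts [0, 19, 26, 43, 61, 105]
  ZebV (TCGTAC, off=3): starts [80] → cuts [83]
  NpsII (CCAGCCA, off=1): starts [32, 89, 112] → cuts [33, 90, 113]

All cut coordinates (distinct, sorted): [0, 19, 26, 33, 43, 61, 83, 90, 105, 113]

Fragment lengths:
  0→19: 19 bp
  19→26: 7 bp
  26→33: 7 bp
  33→43: 10 bp
  43→61: 18 bp
  61→83: 22 bp
  83→90: 7 bp
  90→105: 15 bp
  105→113: 8 bp
  113→0 (wrap): 125-113+0 = 12 bp

[7,7,7,8,10,12,15,18,19,22]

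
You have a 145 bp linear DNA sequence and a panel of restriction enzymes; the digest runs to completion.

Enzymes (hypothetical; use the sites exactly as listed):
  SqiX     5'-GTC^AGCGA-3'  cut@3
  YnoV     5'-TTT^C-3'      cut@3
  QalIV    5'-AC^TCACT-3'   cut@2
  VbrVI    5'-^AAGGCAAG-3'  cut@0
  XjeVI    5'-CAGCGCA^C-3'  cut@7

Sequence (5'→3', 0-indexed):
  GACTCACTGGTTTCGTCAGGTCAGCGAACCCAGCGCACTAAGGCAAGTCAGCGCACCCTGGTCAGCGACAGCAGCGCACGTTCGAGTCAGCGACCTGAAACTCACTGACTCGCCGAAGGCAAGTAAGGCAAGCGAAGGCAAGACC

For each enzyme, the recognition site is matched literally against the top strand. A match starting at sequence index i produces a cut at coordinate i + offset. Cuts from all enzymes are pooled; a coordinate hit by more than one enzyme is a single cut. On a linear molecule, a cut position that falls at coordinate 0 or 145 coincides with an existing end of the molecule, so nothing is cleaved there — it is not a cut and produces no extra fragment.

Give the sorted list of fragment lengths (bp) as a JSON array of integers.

[2,3,8,9,9,10,10,10,11,13,14,15,15,16]

Scan for sites:
  SqiX (GTCAGCGA, off=3): starts [19, 60, 85] → cuts [22, 63, 88]
  YnoV (TTTC, off=3): starts [10] → cuts [13]
  QalIV (ACTCACT, off=2): starts [1, 99] → cuts [3, 101]
  VbrVI (AAGGCAAG, off=0): starts [39, 115, 124, 134] → cuts [39, 115, 124, 134]
  XjeVI (CAGCGCAC, off=7): starts [30, 48, 71] → cuts [37, 55, 78]

Pooled cuts: [3, 13, 22, 37, 39, 55, 63, 78, 88, 101, 115, 124, 134]

Fragments:
  [0,3): 3 bp
  [3,13): 10 bp
  [13,22): 9 bp
  [22,37): 15 bp
  [37,39): 2 bp
  [39,55): 16 bp
  [55,63): 8 bp
  [63,78): 15 bp
  [78,88): 10 bp
  [88,101): 13 bp
  [101,115): 14 bp
  [115,124): 9 bp
  [124,134): 10 bp
  [134,145): 11 bp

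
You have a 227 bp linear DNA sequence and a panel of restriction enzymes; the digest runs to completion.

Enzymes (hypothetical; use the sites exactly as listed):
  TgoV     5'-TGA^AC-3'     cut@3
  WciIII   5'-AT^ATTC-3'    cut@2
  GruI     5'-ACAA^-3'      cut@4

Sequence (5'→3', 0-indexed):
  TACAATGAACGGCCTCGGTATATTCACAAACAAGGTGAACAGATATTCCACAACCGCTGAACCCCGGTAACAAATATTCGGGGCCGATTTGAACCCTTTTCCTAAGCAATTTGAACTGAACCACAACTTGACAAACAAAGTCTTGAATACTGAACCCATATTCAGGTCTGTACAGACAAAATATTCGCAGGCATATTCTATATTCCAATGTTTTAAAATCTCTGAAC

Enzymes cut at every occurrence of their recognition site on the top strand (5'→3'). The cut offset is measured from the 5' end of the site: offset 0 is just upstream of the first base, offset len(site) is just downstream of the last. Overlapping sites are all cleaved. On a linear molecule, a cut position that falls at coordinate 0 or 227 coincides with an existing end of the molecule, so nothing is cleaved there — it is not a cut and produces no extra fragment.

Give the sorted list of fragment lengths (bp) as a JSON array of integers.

[2,2,3,3,4,4,5,5,5,6,6,7,7,7,8,8,9,12,13,13,15,17,20,22,24]

Site scan:
  TgoV TGAAC/3: at [5, 35, 57, 89, 111, 116, 150, 222] ⇒ [8, 38, 60, 92, 114, 119, 153, 225]
  WciIII ATATTC/2: at [19, 42, 73, 157, 180, 192, 199] ⇒ [21, 44, 75, 159, 182, 194, 201]
  GruI ACAA/4: at [1, 25, 29, 49, 69, 122, 130, 134, 175] ⇒ [5, 29, 33, 53, 73, 126, 134, 138, 179]

Pooled cuts: [5, 8, 21, 29, 33, 38, 44, 53, 60, 73, 75, 92, 114, 119, 126, 134, 138, 153, 159, 179, 182, 194, 201, 225]

Fragment lengths:
  [0,5): 5 bp
  [5,8): 3 bp
  [8,21): 13 bp
  [21,29): 8 bp
  [29,33): 4 bp
  [33,38): 5 bp
  [38,44): 6 bp
  [44,53): 9 bp
  [53,60): 7 bp
  [60,73): 13 bp
  [73,75): 2 bp
  [75,92): 17 bp
  [92,114): 22 bp
  [114,119): 5 bp
  [119,126): 7 bp
  [126,134): 8 bp
  [134,138): 4 bp
  [138,153): 15 bp
  [153,159): 6 bp
  [159,179): 20 bp
  [179,182): 3 bp
  [182,194): 12 bp
  [194,201): 7 bp
  [201,225): 24 bp
  [225,227): 2 bp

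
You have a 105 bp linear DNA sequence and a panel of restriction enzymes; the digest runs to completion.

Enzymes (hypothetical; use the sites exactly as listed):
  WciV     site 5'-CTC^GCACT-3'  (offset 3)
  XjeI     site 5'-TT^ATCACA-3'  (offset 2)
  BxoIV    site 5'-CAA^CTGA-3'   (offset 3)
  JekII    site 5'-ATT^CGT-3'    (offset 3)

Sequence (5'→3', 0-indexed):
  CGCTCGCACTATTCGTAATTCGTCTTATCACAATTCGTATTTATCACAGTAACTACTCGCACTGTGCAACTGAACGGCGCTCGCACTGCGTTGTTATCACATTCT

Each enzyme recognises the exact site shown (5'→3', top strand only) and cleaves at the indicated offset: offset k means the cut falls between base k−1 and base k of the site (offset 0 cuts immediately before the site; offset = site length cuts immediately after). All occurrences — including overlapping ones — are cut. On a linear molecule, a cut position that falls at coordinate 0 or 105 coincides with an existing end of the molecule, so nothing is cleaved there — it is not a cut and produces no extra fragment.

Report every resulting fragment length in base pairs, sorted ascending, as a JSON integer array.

Site scan:
  WciV CTCGCACT/3: at [2, 55, 79] ⇒ [5, 58, 82]
  XjeI TTATCACA/2: at [24, 40, 93] ⇒ [26, 42, 95]
  BxoIV CAACTGA/3: at [66] ⇒ [69]
  JekII ATTCGT/3: at [10, 17, 32] ⇒ [13, 20, 35]

All cut coordinates (distinct, sorted): [5, 13, 20, 26, 35, 42, 58, 69, 82, 95]

Fragment lengths:
  [0,5): 5 bp
  [5,13): 8 bp
  [13,20): 7 bp
  [20,26): 6 bp
  [26,35): 9 bp
  [35,42): 7 bp
  [42,58): 16 bp
  [58,69): 11 bp
  [69,82): 13 bp
  [82,95): 13 bp
  [95,105): 10 bp

[5,6,7,7,8,9,10,11,13,13,16]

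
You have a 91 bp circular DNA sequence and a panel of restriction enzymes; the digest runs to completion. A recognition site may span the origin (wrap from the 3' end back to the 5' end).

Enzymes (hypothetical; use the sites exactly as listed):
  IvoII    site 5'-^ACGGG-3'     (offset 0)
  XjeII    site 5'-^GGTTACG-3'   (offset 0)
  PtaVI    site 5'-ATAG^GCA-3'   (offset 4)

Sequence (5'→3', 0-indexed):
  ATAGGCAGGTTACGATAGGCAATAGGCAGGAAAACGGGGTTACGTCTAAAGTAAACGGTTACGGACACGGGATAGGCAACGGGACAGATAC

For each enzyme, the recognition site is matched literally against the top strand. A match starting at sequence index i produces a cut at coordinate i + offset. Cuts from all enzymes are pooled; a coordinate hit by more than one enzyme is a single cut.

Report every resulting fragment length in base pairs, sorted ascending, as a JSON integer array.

Site scan:
  IvoII ACGGG/0: at [33, 66, 78] ⇒ [33, 66, 78]
  XjeII GGTTACG/0: at [7, 37, 56] ⇒ [7, 37, 56]
  PtaVI ATAGGCA/4: at [0, 14, 21, 71] ⇒ [4, 18, 25, 75]

All cut coordinates (distinct, sorted): [4, 7, 18, 25, 33, 37, 56, 66, 75, 78]

Fragment lengths:
  4→7: 3 bp
  7→18: 11 bp
  18→25: 7 bp
  25→33: 8 bp
  33→37: 4 bp
  37→56: 19 bp
  56→66: 10 bp
  66→75: 9 bp
  75→78: 3 bp
  78→4 (wrap): 91-78+4 = 17 bp

[3,3,4,7,8,9,10,11,17,19]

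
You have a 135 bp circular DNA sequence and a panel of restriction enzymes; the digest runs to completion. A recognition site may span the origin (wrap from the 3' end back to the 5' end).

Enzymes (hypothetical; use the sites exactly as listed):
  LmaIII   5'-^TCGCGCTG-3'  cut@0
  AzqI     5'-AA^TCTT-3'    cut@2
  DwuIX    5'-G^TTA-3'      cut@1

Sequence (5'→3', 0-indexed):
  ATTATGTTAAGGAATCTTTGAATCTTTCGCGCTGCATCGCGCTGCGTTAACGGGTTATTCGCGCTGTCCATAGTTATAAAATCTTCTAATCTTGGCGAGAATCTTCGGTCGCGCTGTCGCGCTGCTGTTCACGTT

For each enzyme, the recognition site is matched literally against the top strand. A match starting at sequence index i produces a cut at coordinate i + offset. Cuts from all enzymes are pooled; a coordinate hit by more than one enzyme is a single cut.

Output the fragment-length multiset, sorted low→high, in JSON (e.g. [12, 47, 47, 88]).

Per-enzyme occurrences:
  LmaIII TCGCGCTG/0: at [26, 36, 58, 108, 116] ⇒ [26, 36, 58, 108, 116]
  AzqI AATCTT/2: at [12, 20, 79, 87, 99] ⇒ [14, 22, 81, 89, 101]
  DwuIX GTTA/1: at [5, 45, 53, 72, 132] ⇒ [6, 46, 54, 73, 133]

All cut coordinates (distinct, sorted): [6, 14, 22, 26, 36, 46, 54, 58, 73, 81, 89, 101, 108, 116, 133]

Fragment lengths:
  6→14: 8 bp
  14→22: 8 bp
  22→26: 4 bp
  26→36: 10 bp
  36→46: 10 bp
  46→54: 8 bp
  54→58: 4 bp
  58→73: 15 bp
  73→81: 8 bp
  81→89: 8 bp
  89→101: 12 bp
  101→108: 7 bp
  108→116: 8 bp
  116→133: 17 bp
  133→6 (wrap): 135-133+6 = 8 bp

[4,4,7,8,8,8,8,8,8,8,10,10,12,15,17]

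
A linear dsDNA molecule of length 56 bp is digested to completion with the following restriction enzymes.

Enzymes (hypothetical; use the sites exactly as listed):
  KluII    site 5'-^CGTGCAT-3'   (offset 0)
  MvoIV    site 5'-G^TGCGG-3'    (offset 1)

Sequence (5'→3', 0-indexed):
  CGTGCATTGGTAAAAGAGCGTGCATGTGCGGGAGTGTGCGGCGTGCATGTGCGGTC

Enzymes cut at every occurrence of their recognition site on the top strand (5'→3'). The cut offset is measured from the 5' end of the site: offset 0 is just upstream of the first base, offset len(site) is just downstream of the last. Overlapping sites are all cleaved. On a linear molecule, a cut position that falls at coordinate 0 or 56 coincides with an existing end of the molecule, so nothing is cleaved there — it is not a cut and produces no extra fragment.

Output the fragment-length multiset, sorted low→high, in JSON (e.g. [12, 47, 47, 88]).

Scan for sites:
  KluII CGTGCAT/0: at [0, 18, 41] ⇒ [18, 41] (position 0 is a terminus of the linear molecule — no cut)
  MvoIV GTGCGG/1: at [25, 35, 48] ⇒ [26, 36, 49]

All cut coordinates (distinct, sorted): [18, 26, 36, 41, 49]

Fragment lengths:
  [0,18): 18 bp
  [18,26): 8 bp
  [26,36): 10 bp
  [36,41): 5 bp
  [41,49): 8 bp
  [49,56): 7 bp

[5,7,8,8,10,18]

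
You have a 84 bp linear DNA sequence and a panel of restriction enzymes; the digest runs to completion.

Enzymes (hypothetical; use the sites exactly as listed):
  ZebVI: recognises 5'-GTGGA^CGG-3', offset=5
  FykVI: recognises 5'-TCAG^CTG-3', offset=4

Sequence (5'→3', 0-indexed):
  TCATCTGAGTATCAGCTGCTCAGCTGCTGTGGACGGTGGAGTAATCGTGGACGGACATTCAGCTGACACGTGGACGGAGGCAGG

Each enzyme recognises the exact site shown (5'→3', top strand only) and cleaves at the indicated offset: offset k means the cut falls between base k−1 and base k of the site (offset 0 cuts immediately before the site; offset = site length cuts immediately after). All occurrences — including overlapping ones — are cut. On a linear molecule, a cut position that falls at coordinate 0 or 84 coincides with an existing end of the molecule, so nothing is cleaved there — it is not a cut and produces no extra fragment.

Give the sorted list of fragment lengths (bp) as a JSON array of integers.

Site scan:
  ZebVI (GTGGACGG, off=5): starts [28, 46, 69] → cuts [33, 51, 74]
  FykVI (TCAGCTG, off=4): starts [11, 19, 58] → cuts [15, 23, 62]

Pooled cuts: [15, 23, 33, 51, 62, 74]

Fragment lengths:
  [0,15): 15 bp
  [15,23): 8 bp
  [23,33): 10 bp
  [33,51): 18 bp
  [51,62): 11 bp
  [62,74): 12 bp
  [74,84): 10 bp

[8,10,10,11,12,15,18]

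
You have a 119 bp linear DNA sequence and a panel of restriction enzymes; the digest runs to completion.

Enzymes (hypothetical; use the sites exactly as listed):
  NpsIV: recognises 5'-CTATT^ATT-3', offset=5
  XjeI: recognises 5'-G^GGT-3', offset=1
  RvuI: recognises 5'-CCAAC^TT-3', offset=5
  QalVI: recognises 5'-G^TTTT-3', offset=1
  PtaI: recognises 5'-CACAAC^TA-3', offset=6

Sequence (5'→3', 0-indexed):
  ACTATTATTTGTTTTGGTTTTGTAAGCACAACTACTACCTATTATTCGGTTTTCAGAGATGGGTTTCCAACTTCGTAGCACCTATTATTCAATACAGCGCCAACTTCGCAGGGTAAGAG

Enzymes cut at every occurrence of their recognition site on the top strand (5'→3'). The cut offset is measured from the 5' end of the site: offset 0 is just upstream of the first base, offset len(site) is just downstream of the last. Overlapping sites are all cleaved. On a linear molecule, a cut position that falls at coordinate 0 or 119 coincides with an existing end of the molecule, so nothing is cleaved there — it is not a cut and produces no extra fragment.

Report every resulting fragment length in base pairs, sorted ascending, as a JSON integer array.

[5,6,6,6,7,8,10,11,12,15,15,18]

Scan for sites:
  NpsIV CTATTATT/5: at [1, 38, 81] ⇒ [6, 43, 86]
  XjeI GGGT/1: at [60, 110] ⇒ [61, 111]
  RvuI CCAACTT/5: at [66, 99] ⇒ [71, 104]
  QalVI GTTTT/1: at [10, 16, 48] ⇒ [11, 17, 49]
  PtaI CACAACTA/6: at [26] ⇒ [32]

Pooled cuts: [6, 11, 17, 32, 43, 49, 61, 71, 86, 104, 111]

Fragments:
  [0,6): 6 bp
  [6,11): 5 bp
  [11,17): 6 bp
  [17,32): 15 bp
  [32,43): 11 bp
  [43,49): 6 bp
  [49,61): 12 bp
  [61,71): 10 bp
  [71,86): 15 bp
  [86,104): 18 bp
  [104,111): 7 bp
  [111,119): 8 bp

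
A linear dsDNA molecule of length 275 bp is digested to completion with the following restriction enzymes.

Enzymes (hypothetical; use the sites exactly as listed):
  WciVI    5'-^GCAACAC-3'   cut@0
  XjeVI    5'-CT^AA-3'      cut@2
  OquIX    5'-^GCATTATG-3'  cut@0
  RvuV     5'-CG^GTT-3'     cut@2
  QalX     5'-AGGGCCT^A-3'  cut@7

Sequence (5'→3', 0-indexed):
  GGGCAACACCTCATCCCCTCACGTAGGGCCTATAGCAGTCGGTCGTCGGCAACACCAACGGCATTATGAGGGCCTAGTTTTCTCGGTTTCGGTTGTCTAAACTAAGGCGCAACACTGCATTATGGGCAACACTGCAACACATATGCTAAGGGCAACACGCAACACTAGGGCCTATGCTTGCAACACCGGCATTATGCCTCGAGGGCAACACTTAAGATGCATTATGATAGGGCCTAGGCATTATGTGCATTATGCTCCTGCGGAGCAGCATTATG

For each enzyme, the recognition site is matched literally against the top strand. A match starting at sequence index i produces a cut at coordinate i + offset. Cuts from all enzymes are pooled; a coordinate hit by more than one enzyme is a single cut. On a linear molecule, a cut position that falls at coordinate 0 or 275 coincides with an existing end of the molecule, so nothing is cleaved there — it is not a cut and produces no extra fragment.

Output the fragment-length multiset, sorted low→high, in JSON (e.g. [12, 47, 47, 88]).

Per-enzyme occurrences:
  WciVI (GCAACAC, off=0): starts [2, 48, 108, 125, 133, 151, 158, 179, 204] → cuts [2, 48, 108, 125, 133, 151, 158, 179, 204]
  XjeVI (CTAA, off=2): starts [96, 101, 145] → cuts [98, 103, 147]
  OquIX (GCATTATG, off=0): starts [60, 116, 188, 218, 237, 246, 267] → cuts [60, 116, 188, 218, 237, 246, 267]
  RvuV (CGGTT, off=2): starts [83, 89] → cuts [85, 91]
  QalX (AGGGCCTA, off=7): starts [24, 68, 166, 228] → cuts [31, 75, 173, 235]

All cut coordinates (distinct, sorted): [2, 31, 48, 60, 75, 85, 91, 98, 103, 108, 116, 125, 133, 147, 151, 158, 173, 179, 188, 204, 218, 235, 237, 246, 267]

Fragment lengths:
  [0,2): 2 bp
  [2,31): 29 bp
  [31,48): 17 bp
  [48,60): 12 bp
  [60,75): 15 bp
  [75,85): 10 bp
  [85,91): 6 bp
  [91,98): 7 bp
  [98,103): 5 bp
  [103,108): 5 bp
  [108,116): 8 bp
  [116,125): 9 bp
  [125,133): 8 bp
  [133,147): 14 bp
  [147,151): 4 bp
  [151,158): 7 bp
  [158,173): 15 bp
  [173,179): 6 bp
  [179,188): 9 bp
  [188,204): 16 bp
  [204,218): 14 bp
  [218,235): 17 bp
  [235,237): 2 bp
  [237,246): 9 bp
  [246,267): 21 bp
  [267,275): 8 bp

[2,2,4,5,5,6,6,7,7,8,8,8,9,9,9,10,12,14,14,15,15,16,17,17,21,29]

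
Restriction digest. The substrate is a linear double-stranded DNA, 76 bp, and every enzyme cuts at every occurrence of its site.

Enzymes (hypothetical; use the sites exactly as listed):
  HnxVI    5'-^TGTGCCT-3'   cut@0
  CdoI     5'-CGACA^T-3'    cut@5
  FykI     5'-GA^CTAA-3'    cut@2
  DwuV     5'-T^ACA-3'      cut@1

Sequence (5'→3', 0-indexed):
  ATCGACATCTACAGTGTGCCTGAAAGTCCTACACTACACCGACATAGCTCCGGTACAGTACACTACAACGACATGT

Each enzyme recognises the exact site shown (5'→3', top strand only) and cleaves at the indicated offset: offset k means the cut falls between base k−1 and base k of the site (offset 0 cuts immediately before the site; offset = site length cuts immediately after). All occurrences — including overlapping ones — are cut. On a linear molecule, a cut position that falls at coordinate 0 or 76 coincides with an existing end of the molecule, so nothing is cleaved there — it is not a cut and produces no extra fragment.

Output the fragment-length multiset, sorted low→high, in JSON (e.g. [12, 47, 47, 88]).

[3,3,4,5,5,5,7,9,9,10,16]

Scan for sites:
  HnxVI TGTGCCT/0: at [14] ⇒ [14]
  CdoI CGACAT/5: at [2, 39, 68] ⇒ [7, 44, 73]
  FykI (GACTAA, off=2): no sites
  DwuV TACA/1: at [9, 29, 34, 53, 58, 63] ⇒ [10, 30, 35, 54, 59, 64]

Pooled cuts: [7, 10, 14, 30, 35, 44, 54, 59, 64, 73]

Fragments:
  [0,7): 7 bp
  [7,10): 3 bp
  [10,14): 4 bp
  [14,30): 16 bp
  [30,35): 5 bp
  [35,44): 9 bp
  [44,54): 10 bp
  [54,59): 5 bp
  [59,64): 5 bp
  [64,73): 9 bp
  [73,76): 3 bp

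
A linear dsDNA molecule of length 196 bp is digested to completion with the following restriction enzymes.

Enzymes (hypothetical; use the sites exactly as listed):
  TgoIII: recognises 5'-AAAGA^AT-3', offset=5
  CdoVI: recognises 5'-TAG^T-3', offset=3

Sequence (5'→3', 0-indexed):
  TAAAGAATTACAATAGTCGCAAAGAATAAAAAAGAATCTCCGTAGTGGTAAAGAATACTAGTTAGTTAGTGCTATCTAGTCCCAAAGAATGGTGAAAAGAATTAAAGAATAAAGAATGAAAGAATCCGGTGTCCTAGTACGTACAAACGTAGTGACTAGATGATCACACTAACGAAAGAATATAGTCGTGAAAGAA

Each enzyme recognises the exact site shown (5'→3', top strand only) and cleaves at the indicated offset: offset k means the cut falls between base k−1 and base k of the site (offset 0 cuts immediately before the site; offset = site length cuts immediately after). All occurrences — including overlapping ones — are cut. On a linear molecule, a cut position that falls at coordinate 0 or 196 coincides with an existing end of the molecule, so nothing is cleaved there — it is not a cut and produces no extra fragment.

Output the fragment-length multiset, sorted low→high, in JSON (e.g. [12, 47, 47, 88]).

Per-enzyme occurrences:
  TgoIII (AAAGAAT, off=5): starts [1, 20, 30, 49, 83, 95, 103, 110, 118, 174] → cuts [6, 25, 35, 54, 88, 100, 108, 115, 123, 179]
  CdoVI (TAGT, off=3): starts [13, 42, 58, 62, 66, 76, 134, 149, 182] → cuts [16, 45, 61, 65, 69, 79, 137, 152, 185]

Pooled cuts: [6, 16, 25, 35, 45, 54, 61, 65, 69, 79, 88, 100, 108, 115, 123, 137, 152, 179, 185]

Fragment lengths:
  [0,6): 6 bp
  [6,16): 10 bp
  [16,25): 9 bp
  [25,35): 10 bp
  [35,45): 10 bp
  [45,54): 9 bp
  [54,61): 7 bp
  [61,65): 4 bp
  [65,69): 4 bp
  [69,79): 10 bp
  [79,88): 9 bp
  [88,100): 12 bp
  [100,108): 8 bp
  [108,115): 7 bp
  [115,123): 8 bp
  [123,137): 14 bp
  [137,152): 15 bp
  [152,179): 27 bp
  [179,185): 6 bp
  [185,196): 11 bp

[4,4,6,6,7,7,8,8,9,9,9,10,10,10,10,11,12,14,15,27]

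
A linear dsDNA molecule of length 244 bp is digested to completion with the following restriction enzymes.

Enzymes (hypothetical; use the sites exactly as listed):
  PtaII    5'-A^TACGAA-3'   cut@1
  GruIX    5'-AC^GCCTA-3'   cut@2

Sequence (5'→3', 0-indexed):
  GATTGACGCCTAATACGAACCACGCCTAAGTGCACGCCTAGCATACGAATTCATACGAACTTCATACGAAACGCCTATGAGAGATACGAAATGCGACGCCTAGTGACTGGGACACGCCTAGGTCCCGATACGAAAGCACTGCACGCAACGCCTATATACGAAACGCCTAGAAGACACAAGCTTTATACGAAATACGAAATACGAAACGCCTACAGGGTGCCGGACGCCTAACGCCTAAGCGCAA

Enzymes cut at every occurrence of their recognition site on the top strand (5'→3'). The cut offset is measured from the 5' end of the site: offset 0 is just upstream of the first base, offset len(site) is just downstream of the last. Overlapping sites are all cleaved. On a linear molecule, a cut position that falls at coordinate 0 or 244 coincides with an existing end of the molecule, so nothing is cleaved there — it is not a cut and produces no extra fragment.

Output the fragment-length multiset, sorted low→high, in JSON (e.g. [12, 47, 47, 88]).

Per-enzyme occurrences:
  PtaII (ATACGAA, off=1): starts [12, 42, 52, 63, 83, 127, 155, 184, 191, 198] → cuts [13, 43, 53, 64, 84, 128, 156, 185, 192, 199]
  GruIX (ACGCCTA, off=2): starts [5, 21, 33, 70, 95, 113, 147, 162, 205, 223, 230] → cuts [7, 23, 35, 72, 97, 115, 149, 164, 207, 225, 232]

Pooled cuts: [7, 13, 23, 35, 43, 53, 64, 72, 84, 97, 115, 128, 149, 156, 164, 185, 192, 199, 207, 225, 232]

Fragment lengths:
  [0,7): 7 bp
  [7,13): 6 bp
  [13,23): 10 bp
  [23,35): 12 bp
  [35,43): 8 bp
  [43,53): 10 bp
  [53,64): 11 bp
  [64,72): 8 bp
  [72,84): 12 bp
  [84,97): 13 bp
  [97,115): 18 bp
  [115,128): 13 bp
  [128,149): 21 bp
  [149,156): 7 bp
  [156,164): 8 bp
  [164,185): 21 bp
  [185,192): 7 bp
  [192,199): 7 bp
  [199,207): 8 bp
  [207,225): 18 bp
  [225,232): 7 bp
  [232,244): 12 bp

[6,7,7,7,7,7,8,8,8,8,10,10,11,12,12,12,13,13,18,18,21,21]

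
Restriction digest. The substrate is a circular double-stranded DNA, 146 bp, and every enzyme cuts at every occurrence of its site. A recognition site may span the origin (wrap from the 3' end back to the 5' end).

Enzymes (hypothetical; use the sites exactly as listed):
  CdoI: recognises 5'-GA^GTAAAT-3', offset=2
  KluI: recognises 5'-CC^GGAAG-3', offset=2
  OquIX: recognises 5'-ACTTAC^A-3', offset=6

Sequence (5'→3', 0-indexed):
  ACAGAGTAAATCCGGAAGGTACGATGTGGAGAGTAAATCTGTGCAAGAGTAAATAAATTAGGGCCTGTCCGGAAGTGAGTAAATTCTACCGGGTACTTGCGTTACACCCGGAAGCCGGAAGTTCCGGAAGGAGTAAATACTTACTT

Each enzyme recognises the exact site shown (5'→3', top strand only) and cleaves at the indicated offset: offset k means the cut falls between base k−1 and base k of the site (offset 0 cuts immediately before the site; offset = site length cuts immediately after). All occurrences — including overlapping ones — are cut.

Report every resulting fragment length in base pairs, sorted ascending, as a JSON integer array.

Scan for sites:
  CdoI (GAGTAAAT, off=2): starts [3, 30, 46, 76, 130] → cuts [5, 32, 48, 78, 132]
  KluI (CCGGAAG, off=2): starts [11, 68, 107, 114, 123] → cuts [13, 70, 109, 116, 125]
  OquIX (ACTTACA, off=6): starts [142] → cuts [2]

Pooled cuts: [2, 5, 13, 32, 48, 70, 78, 109, 116, 125, 132]

Fragments:
  2→5: 3 bp
  5→13: 8 bp
  13→32: 19 bp
  32→48: 16 bp
  48→70: 22 bp
  70→78: 8 bp
  78→109: 31 bp
  109→116: 7 bp
  116→125: 9 bp
  125→132: 7 bp
  132→2 (wrap): 146-132+2 = 16 bp

[3,7,7,8,8,9,16,16,19,22,31]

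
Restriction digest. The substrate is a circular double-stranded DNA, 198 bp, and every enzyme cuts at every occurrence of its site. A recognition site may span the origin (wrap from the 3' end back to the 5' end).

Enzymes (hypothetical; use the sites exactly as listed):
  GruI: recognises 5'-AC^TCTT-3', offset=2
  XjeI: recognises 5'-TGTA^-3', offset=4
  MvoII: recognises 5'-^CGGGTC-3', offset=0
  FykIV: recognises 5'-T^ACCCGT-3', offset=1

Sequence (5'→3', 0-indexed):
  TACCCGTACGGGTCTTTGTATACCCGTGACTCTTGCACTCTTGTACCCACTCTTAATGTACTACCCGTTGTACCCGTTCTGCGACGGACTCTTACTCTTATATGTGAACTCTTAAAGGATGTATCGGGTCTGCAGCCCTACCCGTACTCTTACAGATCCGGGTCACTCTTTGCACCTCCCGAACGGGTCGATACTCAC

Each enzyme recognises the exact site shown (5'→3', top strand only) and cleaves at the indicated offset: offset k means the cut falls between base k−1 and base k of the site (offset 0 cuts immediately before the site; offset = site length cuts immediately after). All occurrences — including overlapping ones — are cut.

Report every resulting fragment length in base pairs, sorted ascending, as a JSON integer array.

Per-enzyme occurrences:
  GruI ACTCTT/2: at [28, 36, 48, 87, 93, 107, 145, 164] ⇒ [30, 38, 50, 89, 95, 109, 147, 166]
  XjeI TGTA/4: at [16, 41, 56, 68, 119] ⇒ [20, 45, 60, 72, 123]
  MvoII CGGGTC/0: at [8, 124, 158, 183] ⇒ [8, 124, 158, 183]
  FykIV TACCCGT/1: at [0, 20, 61, 70, 138] ⇒ [1, 21, 62, 71, 139]

Pooled cuts: [1, 8, 20, 21, 30, 38, 45, 50, 60, 62, 71, 72, 89, 95, 109, 123, 124, 139, 147, 158, 166, 183]

Fragment lengths:
  1→8: 7 bp
  8→20: 12 bp
  20→21: 1 bp
  21→30: 9 bp
  30→38: 8 bp
  38→45: 7 bp
  45→50: 5 bp
  50→60: 10 bp
  60→62: 2 bp
  62→71: 9 bp
  71→72: 1 bp
  72→89: 17 bp
  89→95: 6 bp
  95→109: 14 bp
  109→123: 14 bp
  123→124: 1 bp
  124→139: 15 bp
  139→147: 8 bp
  147→158: 11 bp
  158→166: 8 bp
  166→183: 17 bp
  183→1 (wrap): 198-183+1 = 16 bp

[1,1,1,2,5,6,7,7,8,8,8,9,9,10,11,12,14,14,15,16,17,17]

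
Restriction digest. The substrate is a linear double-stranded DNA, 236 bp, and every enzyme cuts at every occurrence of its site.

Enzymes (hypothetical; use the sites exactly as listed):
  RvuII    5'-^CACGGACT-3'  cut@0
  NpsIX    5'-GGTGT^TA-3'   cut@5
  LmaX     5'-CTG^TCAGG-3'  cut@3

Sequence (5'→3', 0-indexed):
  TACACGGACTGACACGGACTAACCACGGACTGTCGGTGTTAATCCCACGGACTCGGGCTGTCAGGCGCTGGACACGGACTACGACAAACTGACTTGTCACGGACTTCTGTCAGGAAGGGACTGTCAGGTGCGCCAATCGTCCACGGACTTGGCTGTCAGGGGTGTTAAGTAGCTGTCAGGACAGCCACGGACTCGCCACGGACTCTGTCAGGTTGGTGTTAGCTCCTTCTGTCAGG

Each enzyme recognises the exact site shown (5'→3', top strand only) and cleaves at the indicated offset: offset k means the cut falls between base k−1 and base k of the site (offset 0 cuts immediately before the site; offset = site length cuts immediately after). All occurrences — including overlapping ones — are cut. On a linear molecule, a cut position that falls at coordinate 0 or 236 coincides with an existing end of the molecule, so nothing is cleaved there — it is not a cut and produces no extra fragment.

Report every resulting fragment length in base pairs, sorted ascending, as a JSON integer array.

Site scan:
  RvuII CACGGACT/0: at [2, 12, 23, 45, 72, 97, 141, 185, 196] ⇒ [2, 12, 23, 45, 72, 97, 141, 185, 196]
  NpsIX GGTGTTA/5: at [34, 160, 214] ⇒ [39, 165, 219]
  LmaX CTGTCAGG/3: at [57, 106, 120, 152, 172, 204, 228] ⇒ [60, 109, 123, 155, 175, 207, 231]

Pooled cuts: [2, 12, 23, 39, 45, 60, 72, 97, 109, 123, 141, 155, 165, 175, 185, 196, 207, 219, 231]

Fragments:
  [0,2): 2 bp
  [2,12): 10 bp
  [12,23): 11 bp
  [23,39): 16 bp
  [39,45): 6 bp
  [45,60): 15 bp
  [60,72): 12 bp
  [72,97): 25 bp
  [97,109): 12 bp
  [109,123): 14 bp
  [123,141): 18 bp
  [141,155): 14 bp
  [155,165): 10 bp
  [165,175): 10 bp
  [175,185): 10 bp
  [185,196): 11 bp
  [196,207): 11 bp
  [207,219): 12 bp
  [219,231): 12 bp
  [231,236): 5 bp

[2,5,6,10,10,10,10,11,11,11,12,12,12,12,14,14,15,16,18,25]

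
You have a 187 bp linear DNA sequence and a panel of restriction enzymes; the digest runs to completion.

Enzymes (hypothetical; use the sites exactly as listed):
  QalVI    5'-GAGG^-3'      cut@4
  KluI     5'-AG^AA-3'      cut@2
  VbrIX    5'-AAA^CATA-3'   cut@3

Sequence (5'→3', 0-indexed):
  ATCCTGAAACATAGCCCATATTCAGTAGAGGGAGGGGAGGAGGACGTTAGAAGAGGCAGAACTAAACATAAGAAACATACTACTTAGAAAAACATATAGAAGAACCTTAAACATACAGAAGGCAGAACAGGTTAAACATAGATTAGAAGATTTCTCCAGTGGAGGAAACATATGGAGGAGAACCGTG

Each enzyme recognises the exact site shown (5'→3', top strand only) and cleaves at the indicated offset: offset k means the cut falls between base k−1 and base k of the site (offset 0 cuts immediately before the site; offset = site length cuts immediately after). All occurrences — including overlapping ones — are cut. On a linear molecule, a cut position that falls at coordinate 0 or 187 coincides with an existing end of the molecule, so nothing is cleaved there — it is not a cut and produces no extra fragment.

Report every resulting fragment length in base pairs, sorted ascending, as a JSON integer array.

Scan for sites:
  QalVI (GAGG, off=4): starts [27, 31, 36, 39, 52, 161, 174] → cuts [31, 35, 40, 43, 56, 165, 178]
  KluI (AGAA, off=2): starts [48, 57, 70, 85, 97, 100, 116, 123, 144, 178] → cuts [50, 59, 72, 87, 99, 102, 118, 125, 146, 180]
  VbrIX (AAACATA, off=3): starts [6, 63, 72, 89, 108, 133, 165] → cuts [9, 66, 75, 92, 111, 136, 168]

All cut coordinates (distinct, sorted): [9, 31, 35, 40, 43, 50, 56, 59, 66, 72, 75, 87, 92, 99, 102, 111, 118, 125, 136, 146, 165, 168, 178, 180]

Fragments:
  [0,9): 9 bp
  [9,31): 22 bp
  [31,35): 4 bp
  [35,40): 5 bp
  [40,43): 3 bp
  [43,50): 7 bp
  [50,56): 6 bp
  [56,59): 3 bp
  [59,66): 7 bp
  [66,72): 6 bp
  [72,75): 3 bp
  [75,87): 12 bp
  [87,92): 5 bp
  [92,99): 7 bp
  [99,102): 3 bp
  [102,111): 9 bp
  [111,118): 7 bp
  [118,125): 7 bp
  [125,136): 11 bp
  [136,146): 10 bp
  [146,165): 19 bp
  [165,168): 3 bp
  [168,178): 10 bp
  [178,180): 2 bp
  [180,187): 7 bp

[2,3,3,3,3,3,4,5,5,6,6,7,7,7,7,7,7,9,9,10,10,11,12,19,22]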